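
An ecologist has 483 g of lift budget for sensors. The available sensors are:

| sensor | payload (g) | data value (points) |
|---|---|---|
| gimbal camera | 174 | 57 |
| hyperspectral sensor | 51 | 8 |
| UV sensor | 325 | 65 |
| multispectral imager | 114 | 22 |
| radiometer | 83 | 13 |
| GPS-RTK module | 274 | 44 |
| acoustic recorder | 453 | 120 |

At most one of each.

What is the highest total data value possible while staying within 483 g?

120

A density-first pass picks gimbal camera + hyperspectral sensor + multispectral imager + radiometer — 100 at 422 g.
A better packing is acoustic recorder: 453 g, total 120.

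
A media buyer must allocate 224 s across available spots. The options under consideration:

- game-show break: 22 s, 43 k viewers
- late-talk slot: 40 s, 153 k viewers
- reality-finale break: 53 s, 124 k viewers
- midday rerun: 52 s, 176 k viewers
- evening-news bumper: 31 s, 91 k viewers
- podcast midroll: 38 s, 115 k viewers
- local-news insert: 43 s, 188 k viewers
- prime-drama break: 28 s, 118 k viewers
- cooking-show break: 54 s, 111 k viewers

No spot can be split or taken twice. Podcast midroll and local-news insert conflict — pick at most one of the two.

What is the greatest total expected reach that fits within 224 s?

769

Taking game-show break + late-talk slot + midday rerun + evening-news bumper + local-news insert + prime-drama break: 216 s used, 769 in expected reach.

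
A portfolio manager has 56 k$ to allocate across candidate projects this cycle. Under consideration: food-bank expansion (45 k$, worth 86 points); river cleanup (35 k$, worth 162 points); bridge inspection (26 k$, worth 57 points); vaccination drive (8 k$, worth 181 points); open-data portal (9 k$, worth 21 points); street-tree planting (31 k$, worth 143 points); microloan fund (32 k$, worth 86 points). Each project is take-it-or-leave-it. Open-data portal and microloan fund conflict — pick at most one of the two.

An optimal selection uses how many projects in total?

3

Optimal total is 364.
river cleanup + vaccination drive + open-data portal hits 364 at 52 k$.
All optima have 3 projects.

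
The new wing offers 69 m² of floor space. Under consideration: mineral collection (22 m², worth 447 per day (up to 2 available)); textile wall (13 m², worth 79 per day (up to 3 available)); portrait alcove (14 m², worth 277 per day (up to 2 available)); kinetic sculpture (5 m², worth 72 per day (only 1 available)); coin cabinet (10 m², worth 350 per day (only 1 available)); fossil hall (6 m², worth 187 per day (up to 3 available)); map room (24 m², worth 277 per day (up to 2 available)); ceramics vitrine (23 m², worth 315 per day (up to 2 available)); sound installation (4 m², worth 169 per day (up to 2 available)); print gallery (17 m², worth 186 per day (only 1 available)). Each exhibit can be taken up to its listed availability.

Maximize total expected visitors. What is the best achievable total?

1875

By expected visitors per m²: sound installation 42.25, coin cabinet 35.00, fossil hall 31.17 lead.
A density-first pass picks mineral collection + kinetic sculpture + coin cabinet + 3×fossil hall + 2×sound installation — 1768 at 63 m².
Dropping mineral collection frees 22 m²; slotting in 2×portrait alcove (28 m²) lifts the total to 1875 at 69 m².
Nothing else within 69 m² beats 1875.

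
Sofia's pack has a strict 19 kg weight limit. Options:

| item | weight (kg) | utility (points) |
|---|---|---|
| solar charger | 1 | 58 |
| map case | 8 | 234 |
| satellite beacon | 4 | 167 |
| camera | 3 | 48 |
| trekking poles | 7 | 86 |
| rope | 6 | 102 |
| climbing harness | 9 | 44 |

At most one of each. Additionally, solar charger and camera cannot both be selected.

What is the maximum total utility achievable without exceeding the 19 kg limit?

561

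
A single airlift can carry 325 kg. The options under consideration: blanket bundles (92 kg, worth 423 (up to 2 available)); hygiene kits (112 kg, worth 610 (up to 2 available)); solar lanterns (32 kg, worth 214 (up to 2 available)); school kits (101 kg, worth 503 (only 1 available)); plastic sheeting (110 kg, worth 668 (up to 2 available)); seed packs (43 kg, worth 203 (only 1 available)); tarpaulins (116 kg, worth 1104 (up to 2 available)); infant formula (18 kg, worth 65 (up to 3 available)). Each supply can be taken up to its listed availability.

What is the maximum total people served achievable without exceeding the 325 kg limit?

2701

Density check — tarpaulins 9.52, solar lanterns 6.69, plastic sheeting 6.07, hygiene kits 5.45 are the best per kg.
The ratio ordering already packs tightly: 2×solar lanterns + 2×tarpaulins + infant formula, 314 kg, 2701.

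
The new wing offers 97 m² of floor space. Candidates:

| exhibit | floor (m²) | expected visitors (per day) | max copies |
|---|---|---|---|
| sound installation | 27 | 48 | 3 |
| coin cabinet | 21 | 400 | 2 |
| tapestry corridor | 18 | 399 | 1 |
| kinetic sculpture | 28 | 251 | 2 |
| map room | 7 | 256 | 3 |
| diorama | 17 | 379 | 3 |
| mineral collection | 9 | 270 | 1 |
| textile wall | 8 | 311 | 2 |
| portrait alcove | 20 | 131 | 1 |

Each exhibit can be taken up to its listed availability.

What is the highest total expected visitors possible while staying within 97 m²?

Density check — textile wall 38.88, map room 36.57, mineral collection 30.00, diorama 22.29 are the best per m².
Taking 3×map room + 3×diorama + mineral collection + 2×textile wall: 97 m² used, 2797 in expected visitors.
Nothing else within 97 m² beats 2797.

2797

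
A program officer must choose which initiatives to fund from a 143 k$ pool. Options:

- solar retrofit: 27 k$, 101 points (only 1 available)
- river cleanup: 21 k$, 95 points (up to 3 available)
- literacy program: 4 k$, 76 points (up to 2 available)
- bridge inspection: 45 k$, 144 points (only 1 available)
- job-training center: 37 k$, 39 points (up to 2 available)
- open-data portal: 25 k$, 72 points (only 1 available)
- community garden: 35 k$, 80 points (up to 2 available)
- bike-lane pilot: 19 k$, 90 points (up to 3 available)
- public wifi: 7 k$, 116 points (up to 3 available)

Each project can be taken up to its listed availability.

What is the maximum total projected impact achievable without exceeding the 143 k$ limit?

Taking the top-ratio projects first gives 2×river cleanup + 2×literacy program + 3×bike-lane pilot + 3×public wifi for 960 (128 k$).
Dropping 2×bike-lane pilot frees 38 k$; slotting in solar retrofit + river cleanup (48 k$) lifts the total to 976 at 138 k$.
No other feasible combination exceeds 976.

976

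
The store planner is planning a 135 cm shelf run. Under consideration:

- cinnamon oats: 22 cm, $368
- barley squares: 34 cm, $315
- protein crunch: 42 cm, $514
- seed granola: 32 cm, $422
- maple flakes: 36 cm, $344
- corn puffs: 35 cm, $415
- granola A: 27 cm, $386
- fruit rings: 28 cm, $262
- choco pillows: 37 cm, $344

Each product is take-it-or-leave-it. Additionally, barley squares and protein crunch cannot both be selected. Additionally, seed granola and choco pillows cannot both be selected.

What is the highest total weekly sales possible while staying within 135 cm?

1719

Density check — cinnamon oats 16.73, granola A 14.30, seed granola 13.19, protein crunch 12.24 are the best per cm.
Taking the top-ratio products first gives cinnamon oats + protein crunch + seed granola + granola A for 1690 (123 cm).
The 27 cm tied up in granola A is better spent on corn puffs — total rises to 1719 (131 cm).
That's the maximum — no feasible swap from here does better than 1719.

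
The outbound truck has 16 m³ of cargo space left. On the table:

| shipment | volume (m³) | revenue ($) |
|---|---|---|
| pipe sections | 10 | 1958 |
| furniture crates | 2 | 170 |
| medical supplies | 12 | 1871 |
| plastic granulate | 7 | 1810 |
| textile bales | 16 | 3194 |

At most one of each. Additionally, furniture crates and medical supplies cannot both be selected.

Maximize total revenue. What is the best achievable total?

By revenue per m³: plastic granulate 258.57, textile bales 199.62, pipe sections 195.80 lead.
A density-first pass picks furniture crates + plastic granulate — 1980 at 9 m³.
Dropping furniture crates and plastic granulate frees 9 m³; slotting in textile bales (16 m³) lifts the total to 3194 at 16 m³.

3194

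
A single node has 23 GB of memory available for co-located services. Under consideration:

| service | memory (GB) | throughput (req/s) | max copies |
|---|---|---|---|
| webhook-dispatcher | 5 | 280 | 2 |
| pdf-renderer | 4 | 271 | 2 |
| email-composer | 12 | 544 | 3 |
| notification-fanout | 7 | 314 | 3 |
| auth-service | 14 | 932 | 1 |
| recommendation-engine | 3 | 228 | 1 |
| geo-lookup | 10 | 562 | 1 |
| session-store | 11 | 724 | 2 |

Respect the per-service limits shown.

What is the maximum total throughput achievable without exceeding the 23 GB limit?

1503

Density check — recommendation-engine 76.00, pdf-renderer 67.75, auth-service 66.57, session-store 65.82 are the best per GB.
Taking the top-ratio services first gives 2×pdf-renderer + recommendation-engine + session-store for 1494 (22 GB).
Replace pdf-renderer with webhook-dispatcher: the trade gains 9 net, giving 1503 at 23 GB.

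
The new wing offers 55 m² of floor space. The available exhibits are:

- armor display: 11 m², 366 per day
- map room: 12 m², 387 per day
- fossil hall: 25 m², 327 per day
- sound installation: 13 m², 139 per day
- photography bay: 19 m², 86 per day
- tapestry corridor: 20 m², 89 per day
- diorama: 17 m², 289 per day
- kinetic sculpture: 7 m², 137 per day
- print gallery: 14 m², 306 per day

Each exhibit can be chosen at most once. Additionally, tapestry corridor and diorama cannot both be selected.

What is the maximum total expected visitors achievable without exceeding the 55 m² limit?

Taking the top-ratio exhibits first gives armor display + map room + kinetic sculpture + print gallery for 1196 (44 m²).
Replace kinetic sculpture with diorama: the trade gains 152 net, giving 1348 at 54 m².
That's the maximum — no feasible swap from here does better than 1348.

1348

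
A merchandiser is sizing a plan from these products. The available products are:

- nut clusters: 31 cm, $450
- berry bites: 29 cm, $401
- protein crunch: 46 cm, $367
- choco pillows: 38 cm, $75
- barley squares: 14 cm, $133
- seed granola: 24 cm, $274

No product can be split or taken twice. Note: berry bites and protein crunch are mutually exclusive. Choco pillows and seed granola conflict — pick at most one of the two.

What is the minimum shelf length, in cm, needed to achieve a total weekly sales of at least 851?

60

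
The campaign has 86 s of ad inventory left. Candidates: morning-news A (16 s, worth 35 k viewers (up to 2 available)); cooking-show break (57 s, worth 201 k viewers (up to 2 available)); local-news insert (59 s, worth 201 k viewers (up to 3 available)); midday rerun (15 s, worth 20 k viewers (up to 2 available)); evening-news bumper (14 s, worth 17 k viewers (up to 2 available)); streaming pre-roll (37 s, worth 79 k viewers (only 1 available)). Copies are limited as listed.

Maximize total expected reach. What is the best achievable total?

238

By expected reach per s: cooking-show break 3.53, local-news insert 3.41, morning-news A 2.19 lead.
Greedy by ratio would take morning-news A + cooking-show break: 73 s used, total 236.
Dropping morning-news A frees 16 s; slotting in midday rerun + evening-news bumper (29 s) lifts the total to 238 at 86 s.
That's the maximum — no swap from here does better than 238.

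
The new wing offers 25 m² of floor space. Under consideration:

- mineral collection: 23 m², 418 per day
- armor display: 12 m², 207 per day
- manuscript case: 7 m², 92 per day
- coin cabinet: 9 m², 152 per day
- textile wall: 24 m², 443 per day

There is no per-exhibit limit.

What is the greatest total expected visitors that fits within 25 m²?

443

Textile wall uses 24 of the 25 m² and totals 443.
Every other selection either busts 25 m² or fails to beat 443.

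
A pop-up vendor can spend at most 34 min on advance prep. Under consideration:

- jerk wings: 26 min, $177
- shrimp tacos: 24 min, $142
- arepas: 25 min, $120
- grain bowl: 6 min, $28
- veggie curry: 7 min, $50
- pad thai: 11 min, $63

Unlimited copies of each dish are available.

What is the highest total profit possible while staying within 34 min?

By profit per min: veggie curry 7.14, jerk wings 6.81, shrimp tacos 5.92 lead.
The ratio ordering already packs tightly: grain bowl + 4×veggie curry, 34 min, 228.
Every other selection either busts 34 min or fails to beat 228.

228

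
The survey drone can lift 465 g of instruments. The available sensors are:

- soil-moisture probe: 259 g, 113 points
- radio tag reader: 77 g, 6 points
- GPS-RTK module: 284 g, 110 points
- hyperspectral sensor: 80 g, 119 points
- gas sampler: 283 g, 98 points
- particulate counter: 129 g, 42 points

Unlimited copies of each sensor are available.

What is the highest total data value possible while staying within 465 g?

595

Taking 5×hyperspectral sensor: 400 g used, 595 in data value.
No other feasible combination exceeds 595.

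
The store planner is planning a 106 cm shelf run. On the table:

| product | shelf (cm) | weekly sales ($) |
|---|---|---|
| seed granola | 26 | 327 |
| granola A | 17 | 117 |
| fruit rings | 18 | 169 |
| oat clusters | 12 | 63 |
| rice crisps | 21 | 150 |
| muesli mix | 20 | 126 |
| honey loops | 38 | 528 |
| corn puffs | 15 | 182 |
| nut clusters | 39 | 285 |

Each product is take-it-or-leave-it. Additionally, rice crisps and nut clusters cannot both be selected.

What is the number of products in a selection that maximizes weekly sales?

4

Optimal total is 1206.
One optimal bundle: seed granola + fruit rings + honey loops + corn puffs (97 cm).
Any selection reaching 1206 contains exactly 4 products.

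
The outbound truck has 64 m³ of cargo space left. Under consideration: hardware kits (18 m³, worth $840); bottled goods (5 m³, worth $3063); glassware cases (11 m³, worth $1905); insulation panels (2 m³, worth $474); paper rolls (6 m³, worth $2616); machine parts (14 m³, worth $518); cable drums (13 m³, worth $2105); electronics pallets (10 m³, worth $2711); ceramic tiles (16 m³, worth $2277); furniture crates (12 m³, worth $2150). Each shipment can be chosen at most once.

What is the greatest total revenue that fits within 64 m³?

15396

Filling by ratio: bottled goods + glassware cases + insulation panels + paper rolls + cable drums + electronics pallets + furniture crates for 15024, with 5 m³ left unused.
The 11 m³ tied up in glassware cases is better spent on ceramic tiles — total rises to 15396 (64 m³).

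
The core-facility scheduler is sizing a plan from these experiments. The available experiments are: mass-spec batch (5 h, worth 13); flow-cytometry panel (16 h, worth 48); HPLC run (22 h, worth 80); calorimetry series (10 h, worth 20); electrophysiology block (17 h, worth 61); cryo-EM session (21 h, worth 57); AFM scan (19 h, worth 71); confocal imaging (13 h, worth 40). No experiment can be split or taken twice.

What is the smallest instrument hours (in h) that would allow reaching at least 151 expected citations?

41

Look for the lowest-instrument combination reaching 151.
HPLC run + AFM scan reaches 151 using 41 h.
Any bundle with less than 41 h falls short of 151.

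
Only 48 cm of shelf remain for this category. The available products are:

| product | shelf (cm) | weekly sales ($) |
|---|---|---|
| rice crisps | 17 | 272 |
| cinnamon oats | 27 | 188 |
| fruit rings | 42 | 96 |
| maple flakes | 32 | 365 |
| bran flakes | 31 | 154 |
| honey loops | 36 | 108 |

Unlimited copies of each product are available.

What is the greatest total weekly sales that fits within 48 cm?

544

Taking 2×rice crisps: 34 cm used, 544 in weekly sales.
Nothing else within 48 cm beats 544.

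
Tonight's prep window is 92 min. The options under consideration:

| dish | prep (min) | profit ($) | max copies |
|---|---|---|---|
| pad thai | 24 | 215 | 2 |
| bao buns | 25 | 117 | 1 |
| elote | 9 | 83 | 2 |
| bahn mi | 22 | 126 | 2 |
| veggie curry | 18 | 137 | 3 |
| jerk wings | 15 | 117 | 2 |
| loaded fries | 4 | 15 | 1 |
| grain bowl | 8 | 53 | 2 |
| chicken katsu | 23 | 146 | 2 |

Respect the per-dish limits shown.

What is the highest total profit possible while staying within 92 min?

Ranking by ratio (profit/min): elote 9.22, pad thai 8.96, jerk wings 7.80, veggie curry 7.61.
The ratio heuristic lands on 2×pad thai + 2×elote + jerk wings + grain bowl (766) but leaves 3 min idle.
Dropping jerk wings frees 15 min; slotting in veggie curry (18 min) lifts the total to 786 at 92 min.

786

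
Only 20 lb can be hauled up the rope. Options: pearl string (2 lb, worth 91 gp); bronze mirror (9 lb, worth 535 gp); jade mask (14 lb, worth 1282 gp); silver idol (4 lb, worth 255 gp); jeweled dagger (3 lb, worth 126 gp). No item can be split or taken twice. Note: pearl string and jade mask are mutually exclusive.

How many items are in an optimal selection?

2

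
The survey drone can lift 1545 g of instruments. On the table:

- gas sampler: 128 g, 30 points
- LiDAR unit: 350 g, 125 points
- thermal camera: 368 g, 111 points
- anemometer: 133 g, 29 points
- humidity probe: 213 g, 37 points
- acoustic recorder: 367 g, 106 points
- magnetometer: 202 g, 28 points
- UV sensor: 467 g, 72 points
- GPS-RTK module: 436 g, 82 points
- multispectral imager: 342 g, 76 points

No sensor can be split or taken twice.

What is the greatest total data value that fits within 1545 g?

424

A density-first pass picks gas sampler + LiDAR unit + thermal camera + anemometer + acoustic recorder — 401 at 1346 g.
The 261 g tied up in gas sampler and anemometer is better spent on GPS-RTK module — total rises to 424 (1521 g).
The closest alternative, LiDAR unit + thermal camera + acoustic recorder + multispectral imager, reaches only 418.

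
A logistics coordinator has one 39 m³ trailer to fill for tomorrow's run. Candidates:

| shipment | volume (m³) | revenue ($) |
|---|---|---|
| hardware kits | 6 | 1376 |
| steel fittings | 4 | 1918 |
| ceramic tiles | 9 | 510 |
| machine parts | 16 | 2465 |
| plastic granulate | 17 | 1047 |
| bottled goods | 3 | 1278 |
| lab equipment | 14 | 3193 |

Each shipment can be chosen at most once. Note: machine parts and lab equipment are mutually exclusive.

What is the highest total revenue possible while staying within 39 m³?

8275

Density check — steel fittings 479.50, bottled goods 426.00, hardware kits 229.33 are the best per m³.
The ratio ordering already packs tightly: hardware kits + steel fittings + ceramic tiles + bottled goods + lab equipment, 36 m³, 8275.
The spare 3 m³ is too small for any remaining shipment, and no feasible exchange beats 8275.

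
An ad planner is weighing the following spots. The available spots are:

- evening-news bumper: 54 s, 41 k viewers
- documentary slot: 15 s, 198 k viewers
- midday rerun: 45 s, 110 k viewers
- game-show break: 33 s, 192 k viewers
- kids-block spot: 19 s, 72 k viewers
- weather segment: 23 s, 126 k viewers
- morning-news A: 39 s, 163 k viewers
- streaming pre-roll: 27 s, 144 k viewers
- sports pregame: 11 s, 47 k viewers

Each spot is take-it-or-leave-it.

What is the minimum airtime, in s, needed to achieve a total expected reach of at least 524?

Need the lightest bundle worth ≥ 524.
documentary slot + game-show break + streaming pre-roll: 534 expected reach at 75 s.
No combination under 75 s hits 524.

75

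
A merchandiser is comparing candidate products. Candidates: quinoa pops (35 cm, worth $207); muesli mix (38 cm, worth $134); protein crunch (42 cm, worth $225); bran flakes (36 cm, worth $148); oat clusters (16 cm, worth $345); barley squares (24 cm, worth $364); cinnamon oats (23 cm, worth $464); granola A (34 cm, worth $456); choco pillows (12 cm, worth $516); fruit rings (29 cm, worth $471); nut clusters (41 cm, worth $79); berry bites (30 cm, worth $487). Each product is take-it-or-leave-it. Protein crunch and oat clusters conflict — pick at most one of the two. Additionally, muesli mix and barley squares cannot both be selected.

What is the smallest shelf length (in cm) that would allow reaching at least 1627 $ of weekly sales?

Minimise cm subject to total weekly sales ≥ 1627.
Taking oat clusters + barley squares + cinnamon oats + choco pillows gives 1689 (≥ 1627) for 75 cm.
No combination under 75 cm hits 1627.

75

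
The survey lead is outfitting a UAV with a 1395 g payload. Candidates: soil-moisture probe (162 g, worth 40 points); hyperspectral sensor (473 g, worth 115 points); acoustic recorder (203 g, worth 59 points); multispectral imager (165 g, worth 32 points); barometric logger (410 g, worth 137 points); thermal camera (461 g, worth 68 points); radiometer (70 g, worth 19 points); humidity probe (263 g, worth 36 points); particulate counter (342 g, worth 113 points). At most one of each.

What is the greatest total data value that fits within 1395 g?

405

Greedy by ratio would take soil-moisture probe + acoustic recorder + multispectral imager + barometric logger + radiometer + particulate counter: 1352 g used, total 400.
Replace acoustic recorder and multispectral imager and radiometer with hyperspectral sensor: the trade gains 5 net, giving 405 at 1387 g.
That's the maximum — no swap from here does better than 405.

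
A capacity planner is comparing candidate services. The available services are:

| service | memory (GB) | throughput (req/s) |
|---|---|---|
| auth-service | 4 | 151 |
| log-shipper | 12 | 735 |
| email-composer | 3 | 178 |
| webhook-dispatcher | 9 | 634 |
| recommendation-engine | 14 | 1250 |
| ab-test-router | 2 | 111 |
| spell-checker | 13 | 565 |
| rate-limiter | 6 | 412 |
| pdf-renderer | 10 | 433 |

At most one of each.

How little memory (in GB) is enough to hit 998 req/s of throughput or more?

Need the lightest bundle worth ≥ 998.
recommendation-engine reaches 1250 using 14 GB.
No combination under 14 GB hits 998.

14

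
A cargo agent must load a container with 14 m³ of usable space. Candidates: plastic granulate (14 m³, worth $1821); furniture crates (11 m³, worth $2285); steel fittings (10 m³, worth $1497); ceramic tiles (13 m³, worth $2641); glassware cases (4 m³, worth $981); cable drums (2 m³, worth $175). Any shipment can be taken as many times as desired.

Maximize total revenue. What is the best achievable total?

The ratio ordering already packs tightly: 3×glassware cases + cable drums, 14 m³, 3118.
Every other selection either busts 14 m³ or fails to beat 3118.

3118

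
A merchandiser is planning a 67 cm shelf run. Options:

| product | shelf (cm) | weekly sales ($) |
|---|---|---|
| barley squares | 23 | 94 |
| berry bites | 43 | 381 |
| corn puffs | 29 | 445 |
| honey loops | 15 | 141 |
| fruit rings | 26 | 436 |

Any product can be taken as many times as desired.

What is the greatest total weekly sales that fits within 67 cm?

1013

Ranking by ratio (weekly sales/cm): fruit rings 16.77, corn puffs 15.34, honey loops 9.40, berry bites 8.86.
Honey loops + 2×fruit rings uses 67 of the 67 cm and totals 1013.
Nothing else within 67 cm beats 1013.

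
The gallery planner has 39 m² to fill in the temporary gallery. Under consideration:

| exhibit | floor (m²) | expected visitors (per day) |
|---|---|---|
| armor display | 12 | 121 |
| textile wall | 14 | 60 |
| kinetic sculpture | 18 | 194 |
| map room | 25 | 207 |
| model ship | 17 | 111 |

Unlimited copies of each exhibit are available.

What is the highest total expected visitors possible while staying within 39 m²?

388

2×kinetic sculpture uses 36 of the 39 m² and totals 388.
No other feasible combination exceeds 388.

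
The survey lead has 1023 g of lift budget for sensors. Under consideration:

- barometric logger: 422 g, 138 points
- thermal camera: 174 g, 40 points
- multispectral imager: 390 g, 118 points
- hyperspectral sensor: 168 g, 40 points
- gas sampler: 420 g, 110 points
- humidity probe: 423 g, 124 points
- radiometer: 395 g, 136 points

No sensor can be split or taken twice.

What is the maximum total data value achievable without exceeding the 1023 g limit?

Barometric logger + thermal camera + radiometer uses 991 of the 1023 g and totals 314.
An exhaustive check of the 128 subsets confirms 314.

314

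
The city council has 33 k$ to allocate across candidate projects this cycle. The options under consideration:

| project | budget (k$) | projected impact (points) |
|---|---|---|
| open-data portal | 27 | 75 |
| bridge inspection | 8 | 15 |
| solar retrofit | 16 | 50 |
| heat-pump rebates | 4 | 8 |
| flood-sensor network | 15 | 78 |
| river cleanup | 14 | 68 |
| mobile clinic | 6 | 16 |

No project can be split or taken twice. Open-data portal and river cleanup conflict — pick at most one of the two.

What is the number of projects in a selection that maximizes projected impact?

3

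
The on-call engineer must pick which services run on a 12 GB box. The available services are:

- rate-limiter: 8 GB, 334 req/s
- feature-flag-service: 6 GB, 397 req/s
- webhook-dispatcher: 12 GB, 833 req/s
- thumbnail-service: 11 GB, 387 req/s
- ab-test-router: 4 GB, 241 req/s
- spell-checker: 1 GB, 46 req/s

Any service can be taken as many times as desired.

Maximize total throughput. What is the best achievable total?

Density check — webhook-dispatcher 69.42, feature-flag-service 66.17, ab-test-router 60.25 are the best per GB.
Best packing: webhook-dispatcher — 12 GB, 833 total.

833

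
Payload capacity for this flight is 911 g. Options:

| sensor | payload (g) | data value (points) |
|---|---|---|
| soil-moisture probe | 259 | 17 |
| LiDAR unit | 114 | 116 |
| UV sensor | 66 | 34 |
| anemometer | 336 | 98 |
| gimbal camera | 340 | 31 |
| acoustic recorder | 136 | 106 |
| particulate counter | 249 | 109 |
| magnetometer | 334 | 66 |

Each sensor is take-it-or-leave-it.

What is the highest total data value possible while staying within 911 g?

463

The ratio ordering already packs tightly: LiDAR unit + UV sensor + anemometer + acoustic recorder + particulate counter, 901 g, 463.
Every other selection either busts 911 g or fails to beat 463.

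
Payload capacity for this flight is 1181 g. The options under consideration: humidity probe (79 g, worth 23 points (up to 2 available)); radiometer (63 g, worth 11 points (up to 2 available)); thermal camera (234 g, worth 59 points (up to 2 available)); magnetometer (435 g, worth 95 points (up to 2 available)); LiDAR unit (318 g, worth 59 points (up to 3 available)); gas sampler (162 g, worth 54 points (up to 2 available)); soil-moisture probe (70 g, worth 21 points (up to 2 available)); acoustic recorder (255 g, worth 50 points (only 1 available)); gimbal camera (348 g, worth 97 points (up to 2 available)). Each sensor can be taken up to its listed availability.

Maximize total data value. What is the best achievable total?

Taking the top-ratio sensors first gives 2×humidity probe + 2×radiometer + 2×gas sampler + 2×soil-moisture probe + gimbal camera for 315 (1096 g).
The 266 g tied up in 2×radiometer and 2×soil-moisture probe is better spent on gimbal camera — total rises to 348 (1178 g).

348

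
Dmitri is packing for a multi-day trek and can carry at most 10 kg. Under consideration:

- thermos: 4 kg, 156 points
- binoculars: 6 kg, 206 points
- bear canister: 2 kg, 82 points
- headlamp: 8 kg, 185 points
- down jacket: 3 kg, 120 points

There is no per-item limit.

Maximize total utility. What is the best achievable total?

By utility per kg: bear canister 41.00, down jacket 40.00, thermos 39.00 lead.
Best packing: 5×bear canister — 10 kg, 410 total.

410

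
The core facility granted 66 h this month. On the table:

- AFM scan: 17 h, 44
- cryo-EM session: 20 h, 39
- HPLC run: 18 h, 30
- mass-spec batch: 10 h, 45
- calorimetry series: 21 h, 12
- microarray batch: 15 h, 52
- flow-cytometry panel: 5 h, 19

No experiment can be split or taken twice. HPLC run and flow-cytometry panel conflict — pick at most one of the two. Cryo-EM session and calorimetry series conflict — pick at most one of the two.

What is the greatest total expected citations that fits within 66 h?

180

By expected citations per h: mass-spec batch 4.50, flow-cytometry panel 3.80, microarray batch 3.47, AFM scan 2.59 lead.
Taking AFM scan + cryo-EM session + mass-spec batch + microarray batch: 62 h used, 180 in expected citations.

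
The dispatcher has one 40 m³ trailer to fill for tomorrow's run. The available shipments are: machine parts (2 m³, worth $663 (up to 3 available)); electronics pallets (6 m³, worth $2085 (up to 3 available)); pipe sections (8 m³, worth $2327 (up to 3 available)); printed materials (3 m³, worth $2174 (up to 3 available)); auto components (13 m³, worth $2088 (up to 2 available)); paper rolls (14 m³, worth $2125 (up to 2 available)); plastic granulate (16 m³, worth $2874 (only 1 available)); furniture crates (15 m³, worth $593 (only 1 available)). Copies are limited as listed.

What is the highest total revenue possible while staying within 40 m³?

16430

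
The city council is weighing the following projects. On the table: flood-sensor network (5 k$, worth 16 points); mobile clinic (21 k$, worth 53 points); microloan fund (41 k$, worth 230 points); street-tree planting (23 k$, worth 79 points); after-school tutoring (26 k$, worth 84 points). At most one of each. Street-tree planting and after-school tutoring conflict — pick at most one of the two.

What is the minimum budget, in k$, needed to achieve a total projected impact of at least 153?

41

Look for the lowest-budget combination reaching 153.
Taking microloan fund gives 230 (≥ 153) for 41 k$.
Any bundle with less than 41 k$ falls short of 153.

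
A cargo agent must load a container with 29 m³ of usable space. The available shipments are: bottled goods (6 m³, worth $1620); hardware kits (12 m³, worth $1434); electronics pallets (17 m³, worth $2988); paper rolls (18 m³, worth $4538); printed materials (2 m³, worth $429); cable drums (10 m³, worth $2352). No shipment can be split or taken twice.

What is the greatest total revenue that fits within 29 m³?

A density-first pass picks bottled goods + paper rolls + printed materials — 6587 at 26 m³.
The 8 m³ tied up in bottled goods and printed materials is better spent on cable drums — total rises to 6890 (28 m³).

6890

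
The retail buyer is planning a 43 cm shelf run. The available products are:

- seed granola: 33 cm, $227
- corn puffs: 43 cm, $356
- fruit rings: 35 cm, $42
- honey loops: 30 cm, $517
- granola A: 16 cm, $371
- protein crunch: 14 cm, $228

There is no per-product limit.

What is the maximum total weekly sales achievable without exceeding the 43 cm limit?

742

Ranking by ratio (weekly sales/cm): granola A 23.19, honey loops 17.23, protein crunch 16.29, corn puffs 8.28.
2×granola A uses 32 of the 43 cm and totals 742.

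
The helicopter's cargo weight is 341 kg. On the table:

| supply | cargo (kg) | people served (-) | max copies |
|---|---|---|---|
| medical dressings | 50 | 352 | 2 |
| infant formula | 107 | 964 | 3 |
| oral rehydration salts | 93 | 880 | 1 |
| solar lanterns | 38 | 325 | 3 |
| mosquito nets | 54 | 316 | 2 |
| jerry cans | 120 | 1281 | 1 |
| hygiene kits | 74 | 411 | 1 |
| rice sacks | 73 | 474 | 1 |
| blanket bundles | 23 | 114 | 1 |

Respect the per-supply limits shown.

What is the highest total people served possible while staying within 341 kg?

By people served per kg: jerry cans 10.68, oral rehydration salts 9.46, infant formula 9.01, solar lanterns 8.55 lead.
Taking the top-ratio supplies first gives infant formula + oral rehydration salts + jerry cans for 3125 (320 kg).
The 93 kg tied up in oral rehydration salts is better spent on 3×solar lanterns — total rises to 3220 (341 kg).
Nothing else within 341 kg beats 3220.

3220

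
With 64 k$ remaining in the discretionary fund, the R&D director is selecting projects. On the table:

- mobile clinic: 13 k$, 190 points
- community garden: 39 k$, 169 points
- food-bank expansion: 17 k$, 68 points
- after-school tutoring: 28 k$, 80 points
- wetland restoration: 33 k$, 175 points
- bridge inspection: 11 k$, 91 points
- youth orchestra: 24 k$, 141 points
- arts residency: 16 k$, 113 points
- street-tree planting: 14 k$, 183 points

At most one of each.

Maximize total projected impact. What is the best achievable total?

605

The ratio heuristic lands on mobile clinic + bridge inspection + arts residency + street-tree planting (577) but leaves 10 k$ idle.
Dropping arts residency frees 16 k$; slotting in youth orchestra (24 k$) lifts the total to 605 at 62 k$.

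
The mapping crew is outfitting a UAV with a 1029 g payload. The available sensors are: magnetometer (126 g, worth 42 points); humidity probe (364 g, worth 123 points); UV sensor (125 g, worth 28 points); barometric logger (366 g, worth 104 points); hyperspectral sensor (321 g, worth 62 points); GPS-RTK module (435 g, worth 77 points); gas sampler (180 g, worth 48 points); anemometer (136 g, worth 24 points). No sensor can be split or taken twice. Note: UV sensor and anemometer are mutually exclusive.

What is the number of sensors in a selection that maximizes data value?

Optimal total is 297.
One optimal bundle: magnetometer + humidity probe + UV sensor + barometric logger (981 g).
Any selection reaching 297 contains exactly 4 sensors.

4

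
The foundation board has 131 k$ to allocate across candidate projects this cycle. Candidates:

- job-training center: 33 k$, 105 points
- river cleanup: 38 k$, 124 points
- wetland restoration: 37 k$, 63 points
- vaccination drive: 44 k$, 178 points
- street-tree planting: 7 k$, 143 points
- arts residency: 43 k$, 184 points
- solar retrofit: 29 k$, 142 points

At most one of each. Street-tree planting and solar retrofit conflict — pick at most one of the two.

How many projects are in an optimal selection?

4

Optimal total is 610.
For example job-training center + vaccination drive + street-tree planting + arts residency achieves it, using 127 k$.
All optima have 4 projects.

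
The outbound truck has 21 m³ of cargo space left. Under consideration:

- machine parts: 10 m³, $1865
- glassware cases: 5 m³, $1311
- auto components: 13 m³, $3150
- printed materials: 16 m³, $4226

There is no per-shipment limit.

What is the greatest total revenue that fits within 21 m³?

5537

Glassware cases + printed materials uses 21 of the 21 m³ and totals 5537.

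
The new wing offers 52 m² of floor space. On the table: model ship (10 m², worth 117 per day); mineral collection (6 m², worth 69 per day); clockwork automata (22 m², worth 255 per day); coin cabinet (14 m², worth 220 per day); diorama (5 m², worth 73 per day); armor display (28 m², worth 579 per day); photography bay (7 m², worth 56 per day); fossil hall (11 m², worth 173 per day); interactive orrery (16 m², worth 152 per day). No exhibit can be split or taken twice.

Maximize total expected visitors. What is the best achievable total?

916

Greedy by ratio would take mineral collection + diorama + armor display + fossil hall: 50 m² used, total 894.
Reworking the packing: model ship + coin cabinet + armor display uses 52 m² and improves the total to 916.
No other feasible combination exceeds 916.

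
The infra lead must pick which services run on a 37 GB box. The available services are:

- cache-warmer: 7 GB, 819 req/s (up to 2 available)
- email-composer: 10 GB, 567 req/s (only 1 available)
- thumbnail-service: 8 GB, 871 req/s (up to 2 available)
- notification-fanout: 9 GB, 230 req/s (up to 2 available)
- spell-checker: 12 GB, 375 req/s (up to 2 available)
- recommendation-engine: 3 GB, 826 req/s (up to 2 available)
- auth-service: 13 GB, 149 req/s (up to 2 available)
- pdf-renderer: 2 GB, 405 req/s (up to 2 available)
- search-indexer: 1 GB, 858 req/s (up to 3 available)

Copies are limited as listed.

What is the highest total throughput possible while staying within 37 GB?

Density check — search-indexer 858.00, recommendation-engine 275.33, pdf-renderer 202.50 are the best per GB.
Filling by ratio: 2×cache-warmer + thumbnail-service + 2×recommendation-engine + 2×pdf-renderer + 3×search-indexer for 7545, with 2 GB left unused.
The 7 GB tied up in cache-warmer is better spent on thumbnail-service — total rises to 7597 (36 GB).
That's the maximum — no swap from here does better than 7597.

7597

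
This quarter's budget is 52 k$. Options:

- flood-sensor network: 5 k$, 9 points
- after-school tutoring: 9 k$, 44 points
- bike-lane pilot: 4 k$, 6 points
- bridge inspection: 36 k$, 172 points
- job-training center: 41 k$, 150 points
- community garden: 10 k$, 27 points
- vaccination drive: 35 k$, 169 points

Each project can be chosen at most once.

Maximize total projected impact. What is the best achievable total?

By projected impact per k$: after-school tutoring 4.89, vaccination drive 4.83, bridge inspection 4.78 lead.
The ratio heuristic lands on flood-sensor network + after-school tutoring + vaccination drive (222) but leaves 3 k$ idle.
Dropping vaccination drive frees 35 k$; slotting in bridge inspection (36 k$) lifts the total to 225 at 50 k$.

225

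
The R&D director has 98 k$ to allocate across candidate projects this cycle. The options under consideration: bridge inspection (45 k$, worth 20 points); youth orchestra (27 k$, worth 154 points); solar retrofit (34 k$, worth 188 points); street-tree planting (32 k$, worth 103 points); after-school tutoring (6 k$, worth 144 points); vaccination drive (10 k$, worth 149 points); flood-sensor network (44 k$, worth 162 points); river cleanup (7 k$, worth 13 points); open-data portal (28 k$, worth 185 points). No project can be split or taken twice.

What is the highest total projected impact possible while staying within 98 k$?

Filling by ratio: youth orchestra + after-school tutoring + vaccination drive + river cleanup + open-data portal for 645, with 20 k$ left unused.
The 27 k$ tied up in youth orchestra is better spent on solar retrofit — total rises to 679 (85 k$).
That's the maximum — no swap from here does better than 679.

679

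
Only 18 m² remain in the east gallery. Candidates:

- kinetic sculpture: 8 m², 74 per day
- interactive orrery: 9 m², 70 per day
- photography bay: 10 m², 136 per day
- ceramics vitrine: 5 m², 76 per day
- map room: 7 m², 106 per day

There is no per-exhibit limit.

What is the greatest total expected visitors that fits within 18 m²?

By expected visitors per m²: ceramics vitrine 15.20, map room 15.14, photography bay 13.60 lead.
Greedy by ratio would take 3×ceramics vitrine: 15 m² used, total 228.
Dropping ceramics vitrine frees 5 m²; slotting in map room (7 m²) lifts the total to 258 at 17 m².
Nothing else within 18 m² beats 258.

258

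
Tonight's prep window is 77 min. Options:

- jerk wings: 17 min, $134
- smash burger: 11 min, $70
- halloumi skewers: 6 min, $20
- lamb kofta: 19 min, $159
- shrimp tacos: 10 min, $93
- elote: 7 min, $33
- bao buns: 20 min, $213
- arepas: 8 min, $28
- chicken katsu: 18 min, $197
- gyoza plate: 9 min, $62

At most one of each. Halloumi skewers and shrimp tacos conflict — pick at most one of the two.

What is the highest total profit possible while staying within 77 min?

724

Density check — chicken katsu 10.94, bao buns 10.65, shrimp tacos 9.30 are the best per min.
Taking lamb kofta + shrimp tacos + bao buns + chicken katsu + gyoza plate: 76 min used, 724 in profit.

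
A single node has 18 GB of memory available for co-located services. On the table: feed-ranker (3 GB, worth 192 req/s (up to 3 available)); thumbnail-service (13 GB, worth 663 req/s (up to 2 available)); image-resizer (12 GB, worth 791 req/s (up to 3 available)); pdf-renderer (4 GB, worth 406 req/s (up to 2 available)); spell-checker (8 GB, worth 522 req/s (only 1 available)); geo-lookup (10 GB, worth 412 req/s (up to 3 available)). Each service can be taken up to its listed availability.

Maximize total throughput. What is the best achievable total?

1388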